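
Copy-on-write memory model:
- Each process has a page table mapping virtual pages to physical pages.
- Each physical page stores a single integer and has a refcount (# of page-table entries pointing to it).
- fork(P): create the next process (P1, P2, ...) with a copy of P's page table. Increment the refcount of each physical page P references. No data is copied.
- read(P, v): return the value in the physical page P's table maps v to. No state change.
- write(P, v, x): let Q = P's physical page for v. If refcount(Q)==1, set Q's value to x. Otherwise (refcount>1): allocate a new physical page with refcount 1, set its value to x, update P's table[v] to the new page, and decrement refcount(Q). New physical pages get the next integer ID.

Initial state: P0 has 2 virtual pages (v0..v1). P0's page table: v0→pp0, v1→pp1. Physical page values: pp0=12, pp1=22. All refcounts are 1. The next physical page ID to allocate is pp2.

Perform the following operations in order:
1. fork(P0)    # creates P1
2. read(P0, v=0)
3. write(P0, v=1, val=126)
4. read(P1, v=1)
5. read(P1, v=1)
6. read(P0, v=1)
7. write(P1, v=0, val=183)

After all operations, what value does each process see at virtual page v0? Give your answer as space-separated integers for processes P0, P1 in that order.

Answer: 12 183

Derivation:
Op 1: fork(P0) -> P1. 2 ppages; refcounts: pp0:2 pp1:2
Op 2: read(P0, v0) -> 12. No state change.
Op 3: write(P0, v1, 126). refcount(pp1)=2>1 -> COPY to pp2. 3 ppages; refcounts: pp0:2 pp1:1 pp2:1
Op 4: read(P1, v1) -> 22. No state change.
Op 5: read(P1, v1) -> 22. No state change.
Op 6: read(P0, v1) -> 126. No state change.
Op 7: write(P1, v0, 183). refcount(pp0)=2>1 -> COPY to pp3. 4 ppages; refcounts: pp0:1 pp1:1 pp2:1 pp3:1
P0: v0 -> pp0 = 12
P1: v0 -> pp3 = 183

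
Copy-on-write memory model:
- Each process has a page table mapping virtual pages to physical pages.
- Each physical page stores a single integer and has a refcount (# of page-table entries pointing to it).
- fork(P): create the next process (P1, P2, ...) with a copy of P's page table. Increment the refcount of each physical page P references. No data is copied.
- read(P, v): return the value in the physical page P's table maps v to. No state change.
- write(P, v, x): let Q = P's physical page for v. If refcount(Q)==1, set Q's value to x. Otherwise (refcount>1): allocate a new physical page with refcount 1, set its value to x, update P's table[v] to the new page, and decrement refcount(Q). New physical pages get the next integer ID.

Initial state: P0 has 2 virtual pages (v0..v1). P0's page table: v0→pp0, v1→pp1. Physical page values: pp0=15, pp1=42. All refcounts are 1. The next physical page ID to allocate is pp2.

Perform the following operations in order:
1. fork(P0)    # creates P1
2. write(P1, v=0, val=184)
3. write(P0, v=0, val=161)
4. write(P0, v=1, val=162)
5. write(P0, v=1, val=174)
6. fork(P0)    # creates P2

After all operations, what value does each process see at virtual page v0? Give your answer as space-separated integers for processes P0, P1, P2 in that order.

Answer: 161 184 161

Derivation:
Op 1: fork(P0) -> P1. 2 ppages; refcounts: pp0:2 pp1:2
Op 2: write(P1, v0, 184). refcount(pp0)=2>1 -> COPY to pp2. 3 ppages; refcounts: pp0:1 pp1:2 pp2:1
Op 3: write(P0, v0, 161). refcount(pp0)=1 -> write in place. 3 ppages; refcounts: pp0:1 pp1:2 pp2:1
Op 4: write(P0, v1, 162). refcount(pp1)=2>1 -> COPY to pp3. 4 ppages; refcounts: pp0:1 pp1:1 pp2:1 pp3:1
Op 5: write(P0, v1, 174). refcount(pp3)=1 -> write in place. 4 ppages; refcounts: pp0:1 pp1:1 pp2:1 pp3:1
Op 6: fork(P0) -> P2. 4 ppages; refcounts: pp0:2 pp1:1 pp2:1 pp3:2
P0: v0 -> pp0 = 161
P1: v0 -> pp2 = 184
P2: v0 -> pp0 = 161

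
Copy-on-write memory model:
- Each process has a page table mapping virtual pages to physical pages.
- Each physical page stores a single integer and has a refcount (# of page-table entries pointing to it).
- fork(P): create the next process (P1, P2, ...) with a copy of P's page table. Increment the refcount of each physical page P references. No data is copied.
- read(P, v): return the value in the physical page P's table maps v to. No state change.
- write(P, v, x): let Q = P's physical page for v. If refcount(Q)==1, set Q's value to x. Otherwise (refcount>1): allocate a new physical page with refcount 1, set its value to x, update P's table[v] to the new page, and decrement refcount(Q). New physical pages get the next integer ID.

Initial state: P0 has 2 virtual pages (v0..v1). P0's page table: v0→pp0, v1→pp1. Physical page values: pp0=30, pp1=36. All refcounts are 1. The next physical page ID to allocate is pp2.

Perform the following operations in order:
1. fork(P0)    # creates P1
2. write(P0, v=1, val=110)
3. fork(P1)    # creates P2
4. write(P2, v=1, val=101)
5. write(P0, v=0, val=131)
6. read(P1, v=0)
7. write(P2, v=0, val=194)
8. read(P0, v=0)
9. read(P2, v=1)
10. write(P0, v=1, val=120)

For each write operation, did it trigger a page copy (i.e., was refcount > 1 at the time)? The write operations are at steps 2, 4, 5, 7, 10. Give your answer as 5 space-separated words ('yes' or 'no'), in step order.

Op 1: fork(P0) -> P1. 2 ppages; refcounts: pp0:2 pp1:2
Op 2: write(P0, v1, 110). refcount(pp1)=2>1 -> COPY to pp2. 3 ppages; refcounts: pp0:2 pp1:1 pp2:1
Op 3: fork(P1) -> P2. 3 ppages; refcounts: pp0:3 pp1:2 pp2:1
Op 4: write(P2, v1, 101). refcount(pp1)=2>1 -> COPY to pp3. 4 ppages; refcounts: pp0:3 pp1:1 pp2:1 pp3:1
Op 5: write(P0, v0, 131). refcount(pp0)=3>1 -> COPY to pp4. 5 ppages; refcounts: pp0:2 pp1:1 pp2:1 pp3:1 pp4:1
Op 6: read(P1, v0) -> 30. No state change.
Op 7: write(P2, v0, 194). refcount(pp0)=2>1 -> COPY to pp5. 6 ppages; refcounts: pp0:1 pp1:1 pp2:1 pp3:1 pp4:1 pp5:1
Op 8: read(P0, v0) -> 131. No state change.
Op 9: read(P2, v1) -> 101. No state change.
Op 10: write(P0, v1, 120). refcount(pp2)=1 -> write in place. 6 ppages; refcounts: pp0:1 pp1:1 pp2:1 pp3:1 pp4:1 pp5:1

yes yes yes yes no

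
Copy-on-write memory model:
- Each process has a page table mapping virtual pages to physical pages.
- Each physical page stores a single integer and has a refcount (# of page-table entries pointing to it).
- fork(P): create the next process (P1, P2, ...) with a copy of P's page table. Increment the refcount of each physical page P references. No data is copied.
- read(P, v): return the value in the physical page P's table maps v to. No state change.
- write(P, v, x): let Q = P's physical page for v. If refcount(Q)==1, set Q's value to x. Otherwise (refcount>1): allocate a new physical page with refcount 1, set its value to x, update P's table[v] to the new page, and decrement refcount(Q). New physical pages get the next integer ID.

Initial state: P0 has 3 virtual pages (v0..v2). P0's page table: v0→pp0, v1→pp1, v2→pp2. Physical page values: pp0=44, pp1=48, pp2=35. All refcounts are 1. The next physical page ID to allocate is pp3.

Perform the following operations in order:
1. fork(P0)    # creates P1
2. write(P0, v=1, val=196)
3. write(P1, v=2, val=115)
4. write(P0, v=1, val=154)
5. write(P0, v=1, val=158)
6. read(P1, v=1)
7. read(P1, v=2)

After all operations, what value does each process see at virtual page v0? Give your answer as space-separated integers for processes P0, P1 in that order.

Op 1: fork(P0) -> P1. 3 ppages; refcounts: pp0:2 pp1:2 pp2:2
Op 2: write(P0, v1, 196). refcount(pp1)=2>1 -> COPY to pp3. 4 ppages; refcounts: pp0:2 pp1:1 pp2:2 pp3:1
Op 3: write(P1, v2, 115). refcount(pp2)=2>1 -> COPY to pp4. 5 ppages; refcounts: pp0:2 pp1:1 pp2:1 pp3:1 pp4:1
Op 4: write(P0, v1, 154). refcount(pp3)=1 -> write in place. 5 ppages; refcounts: pp0:2 pp1:1 pp2:1 pp3:1 pp4:1
Op 5: write(P0, v1, 158). refcount(pp3)=1 -> write in place. 5 ppages; refcounts: pp0:2 pp1:1 pp2:1 pp3:1 pp4:1
Op 6: read(P1, v1) -> 48. No state change.
Op 7: read(P1, v2) -> 115. No state change.
P0: v0 -> pp0 = 44
P1: v0 -> pp0 = 44

Answer: 44 44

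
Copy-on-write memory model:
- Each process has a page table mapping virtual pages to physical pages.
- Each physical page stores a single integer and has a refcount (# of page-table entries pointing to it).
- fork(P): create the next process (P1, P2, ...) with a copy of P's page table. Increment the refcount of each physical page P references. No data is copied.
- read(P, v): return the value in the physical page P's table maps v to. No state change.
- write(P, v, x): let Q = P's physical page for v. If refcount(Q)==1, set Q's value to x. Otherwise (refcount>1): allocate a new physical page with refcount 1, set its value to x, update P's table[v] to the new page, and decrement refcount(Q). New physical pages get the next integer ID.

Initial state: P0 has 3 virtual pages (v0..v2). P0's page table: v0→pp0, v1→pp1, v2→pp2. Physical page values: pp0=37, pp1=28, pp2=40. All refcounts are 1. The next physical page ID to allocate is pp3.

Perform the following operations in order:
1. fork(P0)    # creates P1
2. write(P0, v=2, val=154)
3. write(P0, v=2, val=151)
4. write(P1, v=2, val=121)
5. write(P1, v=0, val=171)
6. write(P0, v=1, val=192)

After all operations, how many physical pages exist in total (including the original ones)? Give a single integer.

Op 1: fork(P0) -> P1. 3 ppages; refcounts: pp0:2 pp1:2 pp2:2
Op 2: write(P0, v2, 154). refcount(pp2)=2>1 -> COPY to pp3. 4 ppages; refcounts: pp0:2 pp1:2 pp2:1 pp3:1
Op 3: write(P0, v2, 151). refcount(pp3)=1 -> write in place. 4 ppages; refcounts: pp0:2 pp1:2 pp2:1 pp3:1
Op 4: write(P1, v2, 121). refcount(pp2)=1 -> write in place. 4 ppages; refcounts: pp0:2 pp1:2 pp2:1 pp3:1
Op 5: write(P1, v0, 171). refcount(pp0)=2>1 -> COPY to pp4. 5 ppages; refcounts: pp0:1 pp1:2 pp2:1 pp3:1 pp4:1
Op 6: write(P0, v1, 192). refcount(pp1)=2>1 -> COPY to pp5. 6 ppages; refcounts: pp0:1 pp1:1 pp2:1 pp3:1 pp4:1 pp5:1

Answer: 6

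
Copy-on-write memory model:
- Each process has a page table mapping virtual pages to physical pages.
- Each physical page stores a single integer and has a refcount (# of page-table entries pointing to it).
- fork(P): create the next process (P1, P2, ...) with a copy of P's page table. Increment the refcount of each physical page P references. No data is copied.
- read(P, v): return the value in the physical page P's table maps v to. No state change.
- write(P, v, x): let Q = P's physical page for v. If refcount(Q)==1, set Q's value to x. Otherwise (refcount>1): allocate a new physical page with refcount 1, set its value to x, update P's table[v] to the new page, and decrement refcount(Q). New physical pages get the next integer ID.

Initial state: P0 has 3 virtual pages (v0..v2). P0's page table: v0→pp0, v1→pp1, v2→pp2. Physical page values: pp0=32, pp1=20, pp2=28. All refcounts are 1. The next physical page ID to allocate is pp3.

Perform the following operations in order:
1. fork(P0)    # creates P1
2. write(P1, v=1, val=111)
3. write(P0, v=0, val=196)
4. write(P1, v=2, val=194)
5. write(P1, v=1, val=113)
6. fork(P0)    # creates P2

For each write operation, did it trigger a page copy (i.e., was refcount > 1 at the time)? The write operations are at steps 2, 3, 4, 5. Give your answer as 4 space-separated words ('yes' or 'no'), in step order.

Op 1: fork(P0) -> P1. 3 ppages; refcounts: pp0:2 pp1:2 pp2:2
Op 2: write(P1, v1, 111). refcount(pp1)=2>1 -> COPY to pp3. 4 ppages; refcounts: pp0:2 pp1:1 pp2:2 pp3:1
Op 3: write(P0, v0, 196). refcount(pp0)=2>1 -> COPY to pp4. 5 ppages; refcounts: pp0:1 pp1:1 pp2:2 pp3:1 pp4:1
Op 4: write(P1, v2, 194). refcount(pp2)=2>1 -> COPY to pp5. 6 ppages; refcounts: pp0:1 pp1:1 pp2:1 pp3:1 pp4:1 pp5:1
Op 5: write(P1, v1, 113). refcount(pp3)=1 -> write in place. 6 ppages; refcounts: pp0:1 pp1:1 pp2:1 pp3:1 pp4:1 pp5:1
Op 6: fork(P0) -> P2. 6 ppages; refcounts: pp0:1 pp1:2 pp2:2 pp3:1 pp4:2 pp5:1

yes yes yes no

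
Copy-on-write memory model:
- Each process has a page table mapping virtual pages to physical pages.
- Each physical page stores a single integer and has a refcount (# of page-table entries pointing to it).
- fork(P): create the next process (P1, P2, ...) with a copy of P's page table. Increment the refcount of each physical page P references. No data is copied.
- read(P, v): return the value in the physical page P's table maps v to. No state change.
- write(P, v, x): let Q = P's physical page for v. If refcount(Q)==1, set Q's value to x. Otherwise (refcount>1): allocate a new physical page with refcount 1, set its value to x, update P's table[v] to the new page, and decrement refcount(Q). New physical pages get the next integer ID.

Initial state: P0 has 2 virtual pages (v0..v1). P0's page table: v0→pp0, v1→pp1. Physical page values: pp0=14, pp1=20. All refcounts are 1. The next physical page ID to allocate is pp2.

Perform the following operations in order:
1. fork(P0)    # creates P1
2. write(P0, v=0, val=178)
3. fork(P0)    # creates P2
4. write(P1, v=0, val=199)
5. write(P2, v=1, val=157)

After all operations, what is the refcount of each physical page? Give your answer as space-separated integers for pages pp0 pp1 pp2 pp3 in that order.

Op 1: fork(P0) -> P1. 2 ppages; refcounts: pp0:2 pp1:2
Op 2: write(P0, v0, 178). refcount(pp0)=2>1 -> COPY to pp2. 3 ppages; refcounts: pp0:1 pp1:2 pp2:1
Op 3: fork(P0) -> P2. 3 ppages; refcounts: pp0:1 pp1:3 pp2:2
Op 4: write(P1, v0, 199). refcount(pp0)=1 -> write in place. 3 ppages; refcounts: pp0:1 pp1:3 pp2:2
Op 5: write(P2, v1, 157). refcount(pp1)=3>1 -> COPY to pp3. 4 ppages; refcounts: pp0:1 pp1:2 pp2:2 pp3:1

Answer: 1 2 2 1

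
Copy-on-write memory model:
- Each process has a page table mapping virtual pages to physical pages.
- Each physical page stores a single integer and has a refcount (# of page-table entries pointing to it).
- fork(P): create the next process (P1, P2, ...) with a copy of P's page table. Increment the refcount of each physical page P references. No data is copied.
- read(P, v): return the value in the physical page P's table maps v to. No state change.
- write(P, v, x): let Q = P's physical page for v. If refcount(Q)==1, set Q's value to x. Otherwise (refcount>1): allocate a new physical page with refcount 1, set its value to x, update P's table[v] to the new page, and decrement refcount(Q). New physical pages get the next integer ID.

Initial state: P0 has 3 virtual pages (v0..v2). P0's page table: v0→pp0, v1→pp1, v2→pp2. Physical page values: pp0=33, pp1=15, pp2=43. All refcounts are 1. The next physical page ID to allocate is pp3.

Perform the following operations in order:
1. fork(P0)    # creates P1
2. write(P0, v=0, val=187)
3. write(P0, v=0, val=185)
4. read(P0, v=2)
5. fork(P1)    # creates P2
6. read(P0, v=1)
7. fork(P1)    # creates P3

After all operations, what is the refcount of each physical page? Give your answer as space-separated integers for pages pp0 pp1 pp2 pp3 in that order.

Op 1: fork(P0) -> P1. 3 ppages; refcounts: pp0:2 pp1:2 pp2:2
Op 2: write(P0, v0, 187). refcount(pp0)=2>1 -> COPY to pp3. 4 ppages; refcounts: pp0:1 pp1:2 pp2:2 pp3:1
Op 3: write(P0, v0, 185). refcount(pp3)=1 -> write in place. 4 ppages; refcounts: pp0:1 pp1:2 pp2:2 pp3:1
Op 4: read(P0, v2) -> 43. No state change.
Op 5: fork(P1) -> P2. 4 ppages; refcounts: pp0:2 pp1:3 pp2:3 pp3:1
Op 6: read(P0, v1) -> 15. No state change.
Op 7: fork(P1) -> P3. 4 ppages; refcounts: pp0:3 pp1:4 pp2:4 pp3:1

Answer: 3 4 4 1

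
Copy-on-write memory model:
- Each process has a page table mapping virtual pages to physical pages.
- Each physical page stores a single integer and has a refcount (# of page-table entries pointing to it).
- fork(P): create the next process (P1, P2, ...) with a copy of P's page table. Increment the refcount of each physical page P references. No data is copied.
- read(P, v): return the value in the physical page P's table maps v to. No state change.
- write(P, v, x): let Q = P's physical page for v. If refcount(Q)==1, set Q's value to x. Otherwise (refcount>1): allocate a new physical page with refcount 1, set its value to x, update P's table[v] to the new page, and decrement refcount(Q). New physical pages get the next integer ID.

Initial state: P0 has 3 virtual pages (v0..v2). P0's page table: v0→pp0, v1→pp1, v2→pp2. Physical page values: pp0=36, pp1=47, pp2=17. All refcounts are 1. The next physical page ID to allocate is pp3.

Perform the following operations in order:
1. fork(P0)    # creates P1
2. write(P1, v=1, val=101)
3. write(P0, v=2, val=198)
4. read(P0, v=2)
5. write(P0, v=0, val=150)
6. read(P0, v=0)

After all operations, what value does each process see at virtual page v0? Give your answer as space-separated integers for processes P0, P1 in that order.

Answer: 150 36

Derivation:
Op 1: fork(P0) -> P1. 3 ppages; refcounts: pp0:2 pp1:2 pp2:2
Op 2: write(P1, v1, 101). refcount(pp1)=2>1 -> COPY to pp3. 4 ppages; refcounts: pp0:2 pp1:1 pp2:2 pp3:1
Op 3: write(P0, v2, 198). refcount(pp2)=2>1 -> COPY to pp4. 5 ppages; refcounts: pp0:2 pp1:1 pp2:1 pp3:1 pp4:1
Op 4: read(P0, v2) -> 198. No state change.
Op 5: write(P0, v0, 150). refcount(pp0)=2>1 -> COPY to pp5. 6 ppages; refcounts: pp0:1 pp1:1 pp2:1 pp3:1 pp4:1 pp5:1
Op 6: read(P0, v0) -> 150. No state change.
P0: v0 -> pp5 = 150
P1: v0 -> pp0 = 36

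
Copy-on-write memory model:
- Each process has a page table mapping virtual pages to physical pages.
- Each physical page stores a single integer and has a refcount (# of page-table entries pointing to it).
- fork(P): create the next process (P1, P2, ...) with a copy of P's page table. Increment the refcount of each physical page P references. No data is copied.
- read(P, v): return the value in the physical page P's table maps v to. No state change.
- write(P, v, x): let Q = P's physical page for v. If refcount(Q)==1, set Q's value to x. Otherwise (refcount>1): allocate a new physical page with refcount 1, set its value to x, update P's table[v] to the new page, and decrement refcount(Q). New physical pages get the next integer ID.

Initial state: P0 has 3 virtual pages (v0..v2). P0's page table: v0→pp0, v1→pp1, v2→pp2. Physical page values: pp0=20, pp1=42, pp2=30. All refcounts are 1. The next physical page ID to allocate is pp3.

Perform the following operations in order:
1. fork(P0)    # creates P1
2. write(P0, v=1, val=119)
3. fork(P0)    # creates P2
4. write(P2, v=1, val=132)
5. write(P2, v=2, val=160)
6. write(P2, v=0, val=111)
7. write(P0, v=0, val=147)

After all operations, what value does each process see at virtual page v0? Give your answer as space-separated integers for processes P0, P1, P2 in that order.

Answer: 147 20 111

Derivation:
Op 1: fork(P0) -> P1. 3 ppages; refcounts: pp0:2 pp1:2 pp2:2
Op 2: write(P0, v1, 119). refcount(pp1)=2>1 -> COPY to pp3. 4 ppages; refcounts: pp0:2 pp1:1 pp2:2 pp3:1
Op 3: fork(P0) -> P2. 4 ppages; refcounts: pp0:3 pp1:1 pp2:3 pp3:2
Op 4: write(P2, v1, 132). refcount(pp3)=2>1 -> COPY to pp4. 5 ppages; refcounts: pp0:3 pp1:1 pp2:3 pp3:1 pp4:1
Op 5: write(P2, v2, 160). refcount(pp2)=3>1 -> COPY to pp5. 6 ppages; refcounts: pp0:3 pp1:1 pp2:2 pp3:1 pp4:1 pp5:1
Op 6: write(P2, v0, 111). refcount(pp0)=3>1 -> COPY to pp6. 7 ppages; refcounts: pp0:2 pp1:1 pp2:2 pp3:1 pp4:1 pp5:1 pp6:1
Op 7: write(P0, v0, 147). refcount(pp0)=2>1 -> COPY to pp7. 8 ppages; refcounts: pp0:1 pp1:1 pp2:2 pp3:1 pp4:1 pp5:1 pp6:1 pp7:1
P0: v0 -> pp7 = 147
P1: v0 -> pp0 = 20
P2: v0 -> pp6 = 111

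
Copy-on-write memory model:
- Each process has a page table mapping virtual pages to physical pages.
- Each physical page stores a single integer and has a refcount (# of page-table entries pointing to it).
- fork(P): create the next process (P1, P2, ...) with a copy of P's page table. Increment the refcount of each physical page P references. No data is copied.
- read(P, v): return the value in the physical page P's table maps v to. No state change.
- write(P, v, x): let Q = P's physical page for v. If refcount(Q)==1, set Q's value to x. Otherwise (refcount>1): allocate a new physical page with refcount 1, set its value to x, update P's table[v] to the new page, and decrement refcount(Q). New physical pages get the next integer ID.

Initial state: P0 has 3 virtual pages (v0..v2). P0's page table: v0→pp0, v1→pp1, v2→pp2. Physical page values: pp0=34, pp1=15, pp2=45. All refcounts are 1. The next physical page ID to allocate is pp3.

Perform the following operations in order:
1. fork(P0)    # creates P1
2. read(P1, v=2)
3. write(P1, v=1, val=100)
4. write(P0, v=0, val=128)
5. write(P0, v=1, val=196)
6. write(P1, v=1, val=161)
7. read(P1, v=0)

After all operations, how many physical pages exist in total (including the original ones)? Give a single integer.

Op 1: fork(P0) -> P1. 3 ppages; refcounts: pp0:2 pp1:2 pp2:2
Op 2: read(P1, v2) -> 45. No state change.
Op 3: write(P1, v1, 100). refcount(pp1)=2>1 -> COPY to pp3. 4 ppages; refcounts: pp0:2 pp1:1 pp2:2 pp3:1
Op 4: write(P0, v0, 128). refcount(pp0)=2>1 -> COPY to pp4. 5 ppages; refcounts: pp0:1 pp1:1 pp2:2 pp3:1 pp4:1
Op 5: write(P0, v1, 196). refcount(pp1)=1 -> write in place. 5 ppages; refcounts: pp0:1 pp1:1 pp2:2 pp3:1 pp4:1
Op 6: write(P1, v1, 161). refcount(pp3)=1 -> write in place. 5 ppages; refcounts: pp0:1 pp1:1 pp2:2 pp3:1 pp4:1
Op 7: read(P1, v0) -> 34. No state change.

Answer: 5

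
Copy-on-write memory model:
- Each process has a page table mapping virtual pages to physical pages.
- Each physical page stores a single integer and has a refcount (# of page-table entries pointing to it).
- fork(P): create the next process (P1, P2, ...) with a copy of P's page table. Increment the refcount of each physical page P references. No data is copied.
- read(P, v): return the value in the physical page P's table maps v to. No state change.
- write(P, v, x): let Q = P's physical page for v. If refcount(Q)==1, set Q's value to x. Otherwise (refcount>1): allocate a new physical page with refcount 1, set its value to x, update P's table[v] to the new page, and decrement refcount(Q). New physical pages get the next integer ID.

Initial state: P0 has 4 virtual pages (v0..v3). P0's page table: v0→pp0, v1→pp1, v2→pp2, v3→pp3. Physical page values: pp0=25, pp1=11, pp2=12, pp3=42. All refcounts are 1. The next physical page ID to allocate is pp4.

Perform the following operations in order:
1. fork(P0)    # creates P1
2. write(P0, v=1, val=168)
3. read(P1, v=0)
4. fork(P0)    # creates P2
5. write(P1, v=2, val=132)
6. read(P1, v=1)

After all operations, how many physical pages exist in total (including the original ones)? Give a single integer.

Op 1: fork(P0) -> P1. 4 ppages; refcounts: pp0:2 pp1:2 pp2:2 pp3:2
Op 2: write(P0, v1, 168). refcount(pp1)=2>1 -> COPY to pp4. 5 ppages; refcounts: pp0:2 pp1:1 pp2:2 pp3:2 pp4:1
Op 3: read(P1, v0) -> 25. No state change.
Op 4: fork(P0) -> P2. 5 ppages; refcounts: pp0:3 pp1:1 pp2:3 pp3:3 pp4:2
Op 5: write(P1, v2, 132). refcount(pp2)=3>1 -> COPY to pp5. 6 ppages; refcounts: pp0:3 pp1:1 pp2:2 pp3:3 pp4:2 pp5:1
Op 6: read(P1, v1) -> 11. No state change.

Answer: 6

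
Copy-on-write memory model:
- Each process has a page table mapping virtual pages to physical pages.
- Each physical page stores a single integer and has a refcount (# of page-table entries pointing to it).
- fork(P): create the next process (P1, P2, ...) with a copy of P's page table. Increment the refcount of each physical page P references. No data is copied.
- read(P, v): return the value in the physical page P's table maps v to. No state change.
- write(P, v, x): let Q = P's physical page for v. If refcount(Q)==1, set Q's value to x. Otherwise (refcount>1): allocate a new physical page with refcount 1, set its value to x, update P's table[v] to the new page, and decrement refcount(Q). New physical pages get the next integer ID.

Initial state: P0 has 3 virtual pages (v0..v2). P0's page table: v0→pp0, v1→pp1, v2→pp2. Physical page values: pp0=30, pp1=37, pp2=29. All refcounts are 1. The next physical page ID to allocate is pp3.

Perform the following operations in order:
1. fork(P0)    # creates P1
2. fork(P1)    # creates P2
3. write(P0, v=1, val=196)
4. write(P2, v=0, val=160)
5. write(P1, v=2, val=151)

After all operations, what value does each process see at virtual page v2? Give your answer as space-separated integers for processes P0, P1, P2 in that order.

Op 1: fork(P0) -> P1. 3 ppages; refcounts: pp0:2 pp1:2 pp2:2
Op 2: fork(P1) -> P2. 3 ppages; refcounts: pp0:3 pp1:3 pp2:3
Op 3: write(P0, v1, 196). refcount(pp1)=3>1 -> COPY to pp3. 4 ppages; refcounts: pp0:3 pp1:2 pp2:3 pp3:1
Op 4: write(P2, v0, 160). refcount(pp0)=3>1 -> COPY to pp4. 5 ppages; refcounts: pp0:2 pp1:2 pp2:3 pp3:1 pp4:1
Op 5: write(P1, v2, 151). refcount(pp2)=3>1 -> COPY to pp5. 6 ppages; refcounts: pp0:2 pp1:2 pp2:2 pp3:1 pp4:1 pp5:1
P0: v2 -> pp2 = 29
P1: v2 -> pp5 = 151
P2: v2 -> pp2 = 29

Answer: 29 151 29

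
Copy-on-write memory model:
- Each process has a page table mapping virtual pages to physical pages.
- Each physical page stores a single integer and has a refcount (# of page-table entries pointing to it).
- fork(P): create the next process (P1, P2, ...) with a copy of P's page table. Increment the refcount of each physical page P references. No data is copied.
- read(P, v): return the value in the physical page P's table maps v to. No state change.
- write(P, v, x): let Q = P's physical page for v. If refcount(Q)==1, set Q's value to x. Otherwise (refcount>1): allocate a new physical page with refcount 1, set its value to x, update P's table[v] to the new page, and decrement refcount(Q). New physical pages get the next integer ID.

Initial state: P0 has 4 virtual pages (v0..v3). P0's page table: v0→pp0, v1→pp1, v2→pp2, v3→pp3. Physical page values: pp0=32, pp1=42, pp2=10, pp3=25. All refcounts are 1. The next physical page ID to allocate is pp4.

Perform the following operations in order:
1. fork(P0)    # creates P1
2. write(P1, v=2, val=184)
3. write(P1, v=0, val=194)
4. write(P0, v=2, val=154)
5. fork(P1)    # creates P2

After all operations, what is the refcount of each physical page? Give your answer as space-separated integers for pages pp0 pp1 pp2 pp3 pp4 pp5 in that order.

Answer: 1 3 1 3 2 2

Derivation:
Op 1: fork(P0) -> P1. 4 ppages; refcounts: pp0:2 pp1:2 pp2:2 pp3:2
Op 2: write(P1, v2, 184). refcount(pp2)=2>1 -> COPY to pp4. 5 ppages; refcounts: pp0:2 pp1:2 pp2:1 pp3:2 pp4:1
Op 3: write(P1, v0, 194). refcount(pp0)=2>1 -> COPY to pp5. 6 ppages; refcounts: pp0:1 pp1:2 pp2:1 pp3:2 pp4:1 pp5:1
Op 4: write(P0, v2, 154). refcount(pp2)=1 -> write in place. 6 ppages; refcounts: pp0:1 pp1:2 pp2:1 pp3:2 pp4:1 pp5:1
Op 5: fork(P1) -> P2. 6 ppages; refcounts: pp0:1 pp1:3 pp2:1 pp3:3 pp4:2 pp5:2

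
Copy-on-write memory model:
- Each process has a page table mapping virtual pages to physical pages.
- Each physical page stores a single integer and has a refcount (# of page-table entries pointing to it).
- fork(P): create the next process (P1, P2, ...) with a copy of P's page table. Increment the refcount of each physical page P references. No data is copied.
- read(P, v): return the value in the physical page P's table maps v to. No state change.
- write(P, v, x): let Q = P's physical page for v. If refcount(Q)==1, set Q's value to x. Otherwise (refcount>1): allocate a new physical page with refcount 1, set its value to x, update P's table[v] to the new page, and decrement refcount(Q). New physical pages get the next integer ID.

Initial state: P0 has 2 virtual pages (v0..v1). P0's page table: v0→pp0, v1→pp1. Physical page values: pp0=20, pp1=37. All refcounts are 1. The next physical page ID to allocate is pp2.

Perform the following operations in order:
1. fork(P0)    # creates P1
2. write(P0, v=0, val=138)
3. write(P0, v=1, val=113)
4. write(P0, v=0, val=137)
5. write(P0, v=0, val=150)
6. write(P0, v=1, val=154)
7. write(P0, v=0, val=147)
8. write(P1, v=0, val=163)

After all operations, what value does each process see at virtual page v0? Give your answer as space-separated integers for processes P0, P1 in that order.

Answer: 147 163

Derivation:
Op 1: fork(P0) -> P1. 2 ppages; refcounts: pp0:2 pp1:2
Op 2: write(P0, v0, 138). refcount(pp0)=2>1 -> COPY to pp2. 3 ppages; refcounts: pp0:1 pp1:2 pp2:1
Op 3: write(P0, v1, 113). refcount(pp1)=2>1 -> COPY to pp3. 4 ppages; refcounts: pp0:1 pp1:1 pp2:1 pp3:1
Op 4: write(P0, v0, 137). refcount(pp2)=1 -> write in place. 4 ppages; refcounts: pp0:1 pp1:1 pp2:1 pp3:1
Op 5: write(P0, v0, 150). refcount(pp2)=1 -> write in place. 4 ppages; refcounts: pp0:1 pp1:1 pp2:1 pp3:1
Op 6: write(P0, v1, 154). refcount(pp3)=1 -> write in place. 4 ppages; refcounts: pp0:1 pp1:1 pp2:1 pp3:1
Op 7: write(P0, v0, 147). refcount(pp2)=1 -> write in place. 4 ppages; refcounts: pp0:1 pp1:1 pp2:1 pp3:1
Op 8: write(P1, v0, 163). refcount(pp0)=1 -> write in place. 4 ppages; refcounts: pp0:1 pp1:1 pp2:1 pp3:1
P0: v0 -> pp2 = 147
P1: v0 -> pp0 = 163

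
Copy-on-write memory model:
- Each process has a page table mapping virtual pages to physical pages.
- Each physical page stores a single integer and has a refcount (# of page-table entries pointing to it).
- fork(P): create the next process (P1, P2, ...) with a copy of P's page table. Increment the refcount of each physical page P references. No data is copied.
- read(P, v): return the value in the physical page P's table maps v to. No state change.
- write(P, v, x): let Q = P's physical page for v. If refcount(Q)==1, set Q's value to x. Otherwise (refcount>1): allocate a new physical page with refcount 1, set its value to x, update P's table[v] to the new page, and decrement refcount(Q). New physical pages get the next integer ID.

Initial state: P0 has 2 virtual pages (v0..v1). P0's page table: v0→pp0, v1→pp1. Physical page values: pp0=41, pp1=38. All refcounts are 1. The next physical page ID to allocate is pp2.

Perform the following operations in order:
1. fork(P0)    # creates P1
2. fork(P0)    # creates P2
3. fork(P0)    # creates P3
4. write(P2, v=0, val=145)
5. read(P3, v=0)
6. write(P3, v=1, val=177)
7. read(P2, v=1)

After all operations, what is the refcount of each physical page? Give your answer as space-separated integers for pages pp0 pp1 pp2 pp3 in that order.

Op 1: fork(P0) -> P1. 2 ppages; refcounts: pp0:2 pp1:2
Op 2: fork(P0) -> P2. 2 ppages; refcounts: pp0:3 pp1:3
Op 3: fork(P0) -> P3. 2 ppages; refcounts: pp0:4 pp1:4
Op 4: write(P2, v0, 145). refcount(pp0)=4>1 -> COPY to pp2. 3 ppages; refcounts: pp0:3 pp1:4 pp2:1
Op 5: read(P3, v0) -> 41. No state change.
Op 6: write(P3, v1, 177). refcount(pp1)=4>1 -> COPY to pp3. 4 ppages; refcounts: pp0:3 pp1:3 pp2:1 pp3:1
Op 7: read(P2, v1) -> 38. No state change.

Answer: 3 3 1 1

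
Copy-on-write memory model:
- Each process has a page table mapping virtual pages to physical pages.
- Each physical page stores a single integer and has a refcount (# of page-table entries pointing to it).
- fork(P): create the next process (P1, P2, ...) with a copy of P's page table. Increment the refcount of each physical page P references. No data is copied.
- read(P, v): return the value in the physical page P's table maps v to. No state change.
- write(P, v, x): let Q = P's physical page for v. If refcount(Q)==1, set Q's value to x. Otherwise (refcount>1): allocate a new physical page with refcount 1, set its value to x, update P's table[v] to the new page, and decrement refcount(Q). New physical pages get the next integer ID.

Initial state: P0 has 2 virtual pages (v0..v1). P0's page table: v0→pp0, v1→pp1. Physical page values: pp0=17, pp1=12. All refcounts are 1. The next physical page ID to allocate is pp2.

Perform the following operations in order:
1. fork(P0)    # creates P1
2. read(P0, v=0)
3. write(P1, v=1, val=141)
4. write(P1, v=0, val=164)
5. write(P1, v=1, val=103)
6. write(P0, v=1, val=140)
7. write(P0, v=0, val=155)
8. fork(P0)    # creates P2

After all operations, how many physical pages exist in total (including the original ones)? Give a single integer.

Answer: 4

Derivation:
Op 1: fork(P0) -> P1. 2 ppages; refcounts: pp0:2 pp1:2
Op 2: read(P0, v0) -> 17. No state change.
Op 3: write(P1, v1, 141). refcount(pp1)=2>1 -> COPY to pp2. 3 ppages; refcounts: pp0:2 pp1:1 pp2:1
Op 4: write(P1, v0, 164). refcount(pp0)=2>1 -> COPY to pp3. 4 ppages; refcounts: pp0:1 pp1:1 pp2:1 pp3:1
Op 5: write(P1, v1, 103). refcount(pp2)=1 -> write in place. 4 ppages; refcounts: pp0:1 pp1:1 pp2:1 pp3:1
Op 6: write(P0, v1, 140). refcount(pp1)=1 -> write in place. 4 ppages; refcounts: pp0:1 pp1:1 pp2:1 pp3:1
Op 7: write(P0, v0, 155). refcount(pp0)=1 -> write in place. 4 ppages; refcounts: pp0:1 pp1:1 pp2:1 pp3:1
Op 8: fork(P0) -> P2. 4 ppages; refcounts: pp0:2 pp1:2 pp2:1 pp3:1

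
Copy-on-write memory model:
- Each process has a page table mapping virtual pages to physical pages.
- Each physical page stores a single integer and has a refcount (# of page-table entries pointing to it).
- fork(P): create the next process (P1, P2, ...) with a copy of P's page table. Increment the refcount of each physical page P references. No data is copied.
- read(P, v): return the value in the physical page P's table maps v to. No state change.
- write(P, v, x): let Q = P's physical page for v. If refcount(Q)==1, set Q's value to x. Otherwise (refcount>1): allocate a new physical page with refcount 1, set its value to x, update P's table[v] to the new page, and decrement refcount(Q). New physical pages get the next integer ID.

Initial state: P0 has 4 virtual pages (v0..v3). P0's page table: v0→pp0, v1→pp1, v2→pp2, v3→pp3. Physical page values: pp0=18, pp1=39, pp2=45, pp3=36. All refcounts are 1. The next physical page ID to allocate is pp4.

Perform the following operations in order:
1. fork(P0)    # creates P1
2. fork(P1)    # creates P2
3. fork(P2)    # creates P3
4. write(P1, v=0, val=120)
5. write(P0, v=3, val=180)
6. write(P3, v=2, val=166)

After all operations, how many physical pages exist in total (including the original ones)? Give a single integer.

Op 1: fork(P0) -> P1. 4 ppages; refcounts: pp0:2 pp1:2 pp2:2 pp3:2
Op 2: fork(P1) -> P2. 4 ppages; refcounts: pp0:3 pp1:3 pp2:3 pp3:3
Op 3: fork(P2) -> P3. 4 ppages; refcounts: pp0:4 pp1:4 pp2:4 pp3:4
Op 4: write(P1, v0, 120). refcount(pp0)=4>1 -> COPY to pp4. 5 ppages; refcounts: pp0:3 pp1:4 pp2:4 pp3:4 pp4:1
Op 5: write(P0, v3, 180). refcount(pp3)=4>1 -> COPY to pp5. 6 ppages; refcounts: pp0:3 pp1:4 pp2:4 pp3:3 pp4:1 pp5:1
Op 6: write(P3, v2, 166). refcount(pp2)=4>1 -> COPY to pp6. 7 ppages; refcounts: pp0:3 pp1:4 pp2:3 pp3:3 pp4:1 pp5:1 pp6:1

Answer: 7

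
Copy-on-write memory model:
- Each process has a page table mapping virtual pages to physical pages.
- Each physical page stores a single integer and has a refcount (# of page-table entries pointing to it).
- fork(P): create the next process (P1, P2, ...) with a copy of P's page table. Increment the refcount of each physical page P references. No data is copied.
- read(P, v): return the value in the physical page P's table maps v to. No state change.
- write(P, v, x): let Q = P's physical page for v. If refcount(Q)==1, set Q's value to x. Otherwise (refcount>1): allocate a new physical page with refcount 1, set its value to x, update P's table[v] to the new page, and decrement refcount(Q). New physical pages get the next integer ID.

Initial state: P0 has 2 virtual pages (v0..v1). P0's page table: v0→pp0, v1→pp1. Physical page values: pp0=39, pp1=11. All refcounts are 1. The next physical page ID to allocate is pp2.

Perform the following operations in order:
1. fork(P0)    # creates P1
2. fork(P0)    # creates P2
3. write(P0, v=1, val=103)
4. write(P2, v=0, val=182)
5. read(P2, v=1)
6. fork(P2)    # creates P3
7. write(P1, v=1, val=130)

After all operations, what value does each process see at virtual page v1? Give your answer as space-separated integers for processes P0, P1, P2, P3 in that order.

Op 1: fork(P0) -> P1. 2 ppages; refcounts: pp0:2 pp1:2
Op 2: fork(P0) -> P2. 2 ppages; refcounts: pp0:3 pp1:3
Op 3: write(P0, v1, 103). refcount(pp1)=3>1 -> COPY to pp2. 3 ppages; refcounts: pp0:3 pp1:2 pp2:1
Op 4: write(P2, v0, 182). refcount(pp0)=3>1 -> COPY to pp3. 4 ppages; refcounts: pp0:2 pp1:2 pp2:1 pp3:1
Op 5: read(P2, v1) -> 11. No state change.
Op 6: fork(P2) -> P3. 4 ppages; refcounts: pp0:2 pp1:3 pp2:1 pp3:2
Op 7: write(P1, v1, 130). refcount(pp1)=3>1 -> COPY to pp4. 5 ppages; refcounts: pp0:2 pp1:2 pp2:1 pp3:2 pp4:1
P0: v1 -> pp2 = 103
P1: v1 -> pp4 = 130
P2: v1 -> pp1 = 11
P3: v1 -> pp1 = 11

Answer: 103 130 11 11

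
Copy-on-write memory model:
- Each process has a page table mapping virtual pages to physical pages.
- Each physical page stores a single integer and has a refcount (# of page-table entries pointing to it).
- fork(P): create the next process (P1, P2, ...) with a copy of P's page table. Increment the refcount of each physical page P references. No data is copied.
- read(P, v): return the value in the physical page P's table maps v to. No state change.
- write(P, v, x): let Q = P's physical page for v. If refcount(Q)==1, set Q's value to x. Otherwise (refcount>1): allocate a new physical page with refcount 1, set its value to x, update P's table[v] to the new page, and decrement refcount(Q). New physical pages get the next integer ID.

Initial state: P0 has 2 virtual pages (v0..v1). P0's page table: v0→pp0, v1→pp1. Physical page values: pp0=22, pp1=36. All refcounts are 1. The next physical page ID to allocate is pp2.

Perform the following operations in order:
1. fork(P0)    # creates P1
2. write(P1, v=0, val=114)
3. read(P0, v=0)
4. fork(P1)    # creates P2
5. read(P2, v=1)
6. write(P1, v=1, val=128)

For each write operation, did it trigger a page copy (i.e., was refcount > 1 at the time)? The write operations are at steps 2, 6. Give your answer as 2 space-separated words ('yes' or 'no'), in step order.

Op 1: fork(P0) -> P1. 2 ppages; refcounts: pp0:2 pp1:2
Op 2: write(P1, v0, 114). refcount(pp0)=2>1 -> COPY to pp2. 3 ppages; refcounts: pp0:1 pp1:2 pp2:1
Op 3: read(P0, v0) -> 22. No state change.
Op 4: fork(P1) -> P2. 3 ppages; refcounts: pp0:1 pp1:3 pp2:2
Op 5: read(P2, v1) -> 36. No state change.
Op 6: write(P1, v1, 128). refcount(pp1)=3>1 -> COPY to pp3. 4 ppages; refcounts: pp0:1 pp1:2 pp2:2 pp3:1

yes yes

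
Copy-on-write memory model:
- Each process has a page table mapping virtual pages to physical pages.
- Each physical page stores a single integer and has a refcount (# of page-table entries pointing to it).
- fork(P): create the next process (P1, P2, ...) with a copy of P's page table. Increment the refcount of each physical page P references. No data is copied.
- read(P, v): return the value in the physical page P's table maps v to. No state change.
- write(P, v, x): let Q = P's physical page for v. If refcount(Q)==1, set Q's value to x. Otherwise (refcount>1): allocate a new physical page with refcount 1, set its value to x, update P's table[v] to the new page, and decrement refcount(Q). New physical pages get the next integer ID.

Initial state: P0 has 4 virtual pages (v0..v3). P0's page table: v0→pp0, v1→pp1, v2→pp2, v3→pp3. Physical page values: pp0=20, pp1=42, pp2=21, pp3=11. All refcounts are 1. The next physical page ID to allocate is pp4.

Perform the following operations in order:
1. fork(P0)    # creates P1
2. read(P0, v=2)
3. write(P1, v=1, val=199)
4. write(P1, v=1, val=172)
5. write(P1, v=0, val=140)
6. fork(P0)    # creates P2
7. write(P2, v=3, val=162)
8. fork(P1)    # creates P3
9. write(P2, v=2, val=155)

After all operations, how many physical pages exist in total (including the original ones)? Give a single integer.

Op 1: fork(P0) -> P1. 4 ppages; refcounts: pp0:2 pp1:2 pp2:2 pp3:2
Op 2: read(P0, v2) -> 21. No state change.
Op 3: write(P1, v1, 199). refcount(pp1)=2>1 -> COPY to pp4. 5 ppages; refcounts: pp0:2 pp1:1 pp2:2 pp3:2 pp4:1
Op 4: write(P1, v1, 172). refcount(pp4)=1 -> write in place. 5 ppages; refcounts: pp0:2 pp1:1 pp2:2 pp3:2 pp4:1
Op 5: write(P1, v0, 140). refcount(pp0)=2>1 -> COPY to pp5. 6 ppages; refcounts: pp0:1 pp1:1 pp2:2 pp3:2 pp4:1 pp5:1
Op 6: fork(P0) -> P2. 6 ppages; refcounts: pp0:2 pp1:2 pp2:3 pp3:3 pp4:1 pp5:1
Op 7: write(P2, v3, 162). refcount(pp3)=3>1 -> COPY to pp6. 7 ppages; refcounts: pp0:2 pp1:2 pp2:3 pp3:2 pp4:1 pp5:1 pp6:1
Op 8: fork(P1) -> P3. 7 ppages; refcounts: pp0:2 pp1:2 pp2:4 pp3:3 pp4:2 pp5:2 pp6:1
Op 9: write(P2, v2, 155). refcount(pp2)=4>1 -> COPY to pp7. 8 ppages; refcounts: pp0:2 pp1:2 pp2:3 pp3:3 pp4:2 pp5:2 pp6:1 pp7:1

Answer: 8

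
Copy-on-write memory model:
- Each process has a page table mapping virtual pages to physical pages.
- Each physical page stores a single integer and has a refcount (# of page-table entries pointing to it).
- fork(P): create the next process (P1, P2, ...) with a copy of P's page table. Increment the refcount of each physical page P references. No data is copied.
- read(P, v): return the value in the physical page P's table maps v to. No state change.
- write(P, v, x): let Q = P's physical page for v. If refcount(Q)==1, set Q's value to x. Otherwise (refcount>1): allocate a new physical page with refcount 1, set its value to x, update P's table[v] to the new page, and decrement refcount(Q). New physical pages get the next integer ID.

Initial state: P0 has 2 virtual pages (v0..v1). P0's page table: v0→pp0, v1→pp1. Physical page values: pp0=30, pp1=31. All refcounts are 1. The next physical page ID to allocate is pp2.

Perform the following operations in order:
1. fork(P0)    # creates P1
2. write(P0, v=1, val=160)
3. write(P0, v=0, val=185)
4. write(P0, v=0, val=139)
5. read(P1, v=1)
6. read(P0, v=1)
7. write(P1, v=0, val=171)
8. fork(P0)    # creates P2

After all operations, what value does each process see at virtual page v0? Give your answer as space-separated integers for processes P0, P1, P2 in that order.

Op 1: fork(P0) -> P1. 2 ppages; refcounts: pp0:2 pp1:2
Op 2: write(P0, v1, 160). refcount(pp1)=2>1 -> COPY to pp2. 3 ppages; refcounts: pp0:2 pp1:1 pp2:1
Op 3: write(P0, v0, 185). refcount(pp0)=2>1 -> COPY to pp3. 4 ppages; refcounts: pp0:1 pp1:1 pp2:1 pp3:1
Op 4: write(P0, v0, 139). refcount(pp3)=1 -> write in place. 4 ppages; refcounts: pp0:1 pp1:1 pp2:1 pp3:1
Op 5: read(P1, v1) -> 31. No state change.
Op 6: read(P0, v1) -> 160. No state change.
Op 7: write(P1, v0, 171). refcount(pp0)=1 -> write in place. 4 ppages; refcounts: pp0:1 pp1:1 pp2:1 pp3:1
Op 8: fork(P0) -> P2. 4 ppages; refcounts: pp0:1 pp1:1 pp2:2 pp3:2
P0: v0 -> pp3 = 139
P1: v0 -> pp0 = 171
P2: v0 -> pp3 = 139

Answer: 139 171 139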